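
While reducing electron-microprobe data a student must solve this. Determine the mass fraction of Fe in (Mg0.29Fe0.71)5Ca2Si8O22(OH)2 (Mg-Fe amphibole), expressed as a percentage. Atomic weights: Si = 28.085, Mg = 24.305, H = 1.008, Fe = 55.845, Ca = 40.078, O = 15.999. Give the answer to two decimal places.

21.45 weight percent

M((Mg0.29Fe0.71)5Ca2Si8O22(OH)2) = 924.320 g/mol.
Fe contributes 3.55 × 55.845 = 198.250 g per mole.
198.250/924.320 = 0.2145 → 21.45%.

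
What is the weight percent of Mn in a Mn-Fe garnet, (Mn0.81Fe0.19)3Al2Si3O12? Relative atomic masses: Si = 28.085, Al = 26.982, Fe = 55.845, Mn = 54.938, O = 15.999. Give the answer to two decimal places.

26.94 wt%

Formula mass = 2.43×54.938 + 0.57×55.845 + 2×26.982 + 3×28.085 + 12×15.999 = 495.538 g/mol, of which 133.499 g is Mn.
So Mn makes up 133.499/495.538 = 0.2694 of the mass, i.e. 26.94%.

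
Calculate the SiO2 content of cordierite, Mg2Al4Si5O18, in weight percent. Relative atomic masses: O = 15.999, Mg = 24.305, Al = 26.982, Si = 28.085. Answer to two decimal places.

51.36 wt%

M(Mg2Al4Si5O18) = 584.945 g/mol; M(SiO2) = 60.083 g/mol.
Moles SiO2 per formula unit = 5 Si ÷ 1 = 5.0000.
SiO2 fraction = (5.0000 × 60.083) / 584.945 = 300.415/584.945 = 0.5136.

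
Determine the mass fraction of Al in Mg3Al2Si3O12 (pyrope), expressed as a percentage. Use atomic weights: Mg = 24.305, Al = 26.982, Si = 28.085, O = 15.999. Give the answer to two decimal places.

13.39 weight percent

M(Mg3Al2Si3O12) = 403.122 g/mol.
Al contributes 2 × 26.982 = 53.964 g per mole.
53.964/403.122 = 0.1339 → 13.39%.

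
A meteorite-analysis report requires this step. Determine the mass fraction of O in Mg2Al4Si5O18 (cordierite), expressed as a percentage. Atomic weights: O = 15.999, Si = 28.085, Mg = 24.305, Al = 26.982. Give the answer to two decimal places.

M(Mg2Al4Si5O18) = 584.945 g/mol.
O contributes 18 × 15.999 = 287.982 g per mole.
287.982/584.945 = 0.4923 → 49.23%.

49.23 mass %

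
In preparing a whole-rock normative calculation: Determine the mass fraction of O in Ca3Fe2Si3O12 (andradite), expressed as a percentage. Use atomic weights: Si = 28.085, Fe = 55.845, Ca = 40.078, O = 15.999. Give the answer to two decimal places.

37.78 mass %

Molar mass of Ca3Fe2Si3O12: 3*40.078 + 2*55.845 + 3*28.085 + 12*15.999 = 508.167 g/mol.
Mass of O per formula unit: 12 × 15.999 = 191.988 g.
Weight fraction O = 191.988 / 508.167 = 0.3778.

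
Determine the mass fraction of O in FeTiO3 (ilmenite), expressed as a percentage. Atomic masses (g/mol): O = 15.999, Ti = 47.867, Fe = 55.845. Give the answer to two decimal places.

Formula mass = 1×55.845 + 1×47.867 + 3×15.999 = 151.709 g/mol, of which 47.997 g is O.
So O makes up 47.997/151.709 = 0.3164 of the mass, i.e. 31.64%.

31.64 wt%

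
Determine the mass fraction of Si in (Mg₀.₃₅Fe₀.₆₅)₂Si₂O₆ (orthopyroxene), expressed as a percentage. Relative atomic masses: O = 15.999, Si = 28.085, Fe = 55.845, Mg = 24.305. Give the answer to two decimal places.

Formula mass = 0.70·24.305 + 1.30·55.845 + 2·28.085 + 6·15.999 = 241.776 g/mol, of which 56.170 g is Si.
So Si makes up 56.170/241.776 = 0.2323 of the mass, i.e. 23.23%.

23.23 weight percent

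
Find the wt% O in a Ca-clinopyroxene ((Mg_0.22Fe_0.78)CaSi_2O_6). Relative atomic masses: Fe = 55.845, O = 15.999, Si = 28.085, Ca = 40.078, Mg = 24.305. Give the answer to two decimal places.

39.81 wt%

Formula mass = 0.22*24.305 + 0.78*55.845 + 1*40.078 + 2*28.085 + 6*15.999 = 241.148 g/mol, of which 95.994 g is O.
So O makes up 95.994/241.148 = 0.3981 of the mass, i.e. 39.81%.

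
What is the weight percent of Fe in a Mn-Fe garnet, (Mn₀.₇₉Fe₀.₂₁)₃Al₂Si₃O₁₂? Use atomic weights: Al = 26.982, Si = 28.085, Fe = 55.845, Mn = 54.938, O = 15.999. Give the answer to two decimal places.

Formula mass = 2.37*54.938 + 0.63*55.845 + 2*26.982 + 3*28.085 + 12*15.999 = 495.592 g/mol, of which 35.182 g is Fe.
So Fe makes up 35.182/495.592 = 0.0710 of the mass, i.e. 7.10%.

7.10 mass %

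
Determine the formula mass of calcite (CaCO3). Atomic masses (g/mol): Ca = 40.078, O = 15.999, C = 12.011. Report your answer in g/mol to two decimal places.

100.09 g/mol

M = 1·40.078 + 1·12.011 + 3·15.999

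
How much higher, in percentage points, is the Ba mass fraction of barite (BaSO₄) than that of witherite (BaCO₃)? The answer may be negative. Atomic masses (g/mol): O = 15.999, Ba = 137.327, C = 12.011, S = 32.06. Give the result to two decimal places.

-10.75 percentage points

First mineral: 137.327 g Ba in 233.383 g formula = 58.84 wt% Ba.
Second mineral: 137.327 g Ba in 197.335 g formula = 69.59 wt% Ba.
58.84% − 69.59% gives a difference of -10.75 percentage points.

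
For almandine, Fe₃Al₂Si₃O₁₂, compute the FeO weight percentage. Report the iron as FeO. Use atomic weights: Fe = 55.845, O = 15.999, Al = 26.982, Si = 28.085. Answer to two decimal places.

43.30 wt%

Molar mass of Fe₃Al₂Si₃O₁₂ = 3·55.845 + 2·26.982 + 3·28.085 + 12·15.999 = 497.742 g/mol.
Each formula unit contains 3 Fe, equivalent to 3/1 = 3.0000 mol FeO.
M(FeO) = 1×55.845 + 1×15.999 = 71.844 g/mol.
Mass of FeO per formula unit = 3.0000 × 71.844 = 215.532 g.
FeO wt% = 215.532 / 497.742 × 100 = 43.30%.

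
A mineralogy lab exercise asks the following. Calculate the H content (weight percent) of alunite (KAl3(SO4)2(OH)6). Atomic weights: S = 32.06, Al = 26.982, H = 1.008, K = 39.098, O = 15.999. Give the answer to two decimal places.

1.46 weight percent

Molar mass of KAl3(SO4)2(OH)6: 1×39.098 + 3×26.982 + 2×32.06 + 14×15.999 + 6×1.008 = 414.198 g/mol.
Mass of H per formula unit: 6 × 1.008 = 6.048 g.
Weight fraction H = 6.048 / 414.198 = 0.0146.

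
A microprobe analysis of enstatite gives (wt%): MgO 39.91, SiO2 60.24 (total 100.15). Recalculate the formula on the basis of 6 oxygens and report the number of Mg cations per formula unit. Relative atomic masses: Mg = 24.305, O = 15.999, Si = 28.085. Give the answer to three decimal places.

1.983 Mg apfu

MgO: 39.91/40.304 = 0.99022 mol → 0.99022 mol Mg, 0.99022 mol O.
SiO2: 60.24/60.083 = 1.00261 mol → 1.00261 mol Si, 2.00522 mol O.
Total oxygen = 2.99544 mol. Normalization factor = 6/2.99544 = 2.00304.
Mg per 6 O = 0.99022 × 2.00304 = 1.983.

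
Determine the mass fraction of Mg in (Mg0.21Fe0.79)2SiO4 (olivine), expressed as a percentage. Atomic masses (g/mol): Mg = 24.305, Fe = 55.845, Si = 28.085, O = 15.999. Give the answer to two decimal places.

5.36 weight percent

Molar mass of (Mg0.21Fe0.79)2SiO4: 0.42×24.305 + 1.58×55.845 + 1×28.085 + 4×15.999 = 190.524 g/mol.
Mass of Mg per formula unit: 0.42 × 24.305 = 10.208 g.
Weight fraction Mg = 10.208 / 190.524 = 0.0536.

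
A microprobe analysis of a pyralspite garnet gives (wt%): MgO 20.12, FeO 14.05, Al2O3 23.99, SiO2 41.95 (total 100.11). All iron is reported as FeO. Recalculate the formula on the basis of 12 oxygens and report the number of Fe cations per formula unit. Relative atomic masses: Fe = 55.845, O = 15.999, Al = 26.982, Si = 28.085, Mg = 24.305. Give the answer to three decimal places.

MgO (M=40.304): mol = 0.49921; Mg = 0.49921, O = 0.49921.
FeO (M=71.844): mol = 0.19556; Fe = 0.19556, O = 0.19556.
Al2O3 (M=101.961): mol = 0.23529; Al = 0.47058, O = 0.70587.
SiO2 (M=60.083): mol = 0.69820; Si = 0.69820, O = 1.39640.
ΣO = 2.79704; factor = 12/ΣO = 4.29025.
Fe apfu = 0.19556 × 4.29025 = 0.839.

0.839 Fe apfu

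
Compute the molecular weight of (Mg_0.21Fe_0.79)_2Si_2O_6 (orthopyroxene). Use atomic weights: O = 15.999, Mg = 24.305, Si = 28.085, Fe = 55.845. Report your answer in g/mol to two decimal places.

250.61 g/mol

Mg: 0.42 × 24.305 = 10.2081
Fe: 1.58 × 55.845 = 88.2351
Si: 2 × 28.085 = 56.1700
O: 6 × 15.999 = 95.9940
Summing the contributions gives the formula mass.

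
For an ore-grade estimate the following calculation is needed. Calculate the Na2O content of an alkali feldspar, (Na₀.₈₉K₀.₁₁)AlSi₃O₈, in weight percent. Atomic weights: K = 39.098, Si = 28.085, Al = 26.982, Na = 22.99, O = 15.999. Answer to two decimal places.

10.45 wt%

Formula mass = 263.991 g/mol.
0.89 Na → 0.4450 mol Na2O per formula unit; M(Na2O) = 61.979, so Na2O mass = 27.581 g.
27.581/263.991 × 100 = 10.45 wt%.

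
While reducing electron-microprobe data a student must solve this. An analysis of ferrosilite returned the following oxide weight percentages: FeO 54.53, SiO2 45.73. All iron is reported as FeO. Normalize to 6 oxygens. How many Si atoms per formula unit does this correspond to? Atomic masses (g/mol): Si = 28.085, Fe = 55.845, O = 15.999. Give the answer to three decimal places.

2.002 Si apfu

FeO: 54.53/71.844 = 0.75901 mol → 0.75901 mol Fe, 0.75901 mol O.
SiO2: 45.73/60.083 = 0.76111 mol → 0.76111 mol Si, 1.52222 mol O.
Total oxygen = 2.28123 mol. Normalization factor = 6/2.28123 = 2.63016.
Si per 6 O = 0.76111 × 2.63016 = 2.002.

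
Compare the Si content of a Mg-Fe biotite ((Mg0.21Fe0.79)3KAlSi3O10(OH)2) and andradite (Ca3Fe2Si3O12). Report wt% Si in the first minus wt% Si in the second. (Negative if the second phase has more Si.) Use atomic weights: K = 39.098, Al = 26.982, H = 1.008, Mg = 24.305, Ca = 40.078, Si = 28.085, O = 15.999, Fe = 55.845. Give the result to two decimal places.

Si in (Mg0.21Fe0.79)3KAlSi3O10(OH)2: molar mass 492.004 g/mol; 3×28.085 = 84.255 g → 17.12 wt%.
Si in Ca3Fe2Si3O12: molar mass 508.167 g/mol; 3×28.085 = 84.255 g → 16.58 wt%.
Difference = 17.12 − 16.58 = 0.54 percentage points.

0.54 percentage points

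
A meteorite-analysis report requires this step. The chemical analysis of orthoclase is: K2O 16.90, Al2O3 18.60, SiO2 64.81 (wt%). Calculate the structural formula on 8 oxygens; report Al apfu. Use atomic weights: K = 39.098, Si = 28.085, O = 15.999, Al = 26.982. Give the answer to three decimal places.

1.012 Al apfu

K2O (M=94.195): mol = 0.17942; K = 0.35884, O = 0.17942.
Al2O3 (M=101.961): mol = 0.18242; Al = 0.36484, O = 0.54726.
SiO2 (M=60.083): mol = 1.07867; Si = 1.07867, O = 2.15734.
ΣO = 2.88402; factor = 8/ΣO = 2.77391.
Al apfu = 0.36484 × 2.77391 = 1.012.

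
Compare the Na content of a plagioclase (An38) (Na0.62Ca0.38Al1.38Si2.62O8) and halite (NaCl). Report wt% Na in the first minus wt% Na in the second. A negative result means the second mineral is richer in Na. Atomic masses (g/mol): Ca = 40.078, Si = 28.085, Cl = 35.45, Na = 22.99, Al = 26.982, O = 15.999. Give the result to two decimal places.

-34.03 percentage points

Na in Na0.62Ca0.38Al1.38Si2.62O8: molar mass 268.293 g/mol; 0.62×22.99 = 14.254 g → 5.31 wt%.
Na in NaCl: molar mass 58.440 g/mol; 1×22.99 = 22.990 g → 39.34 wt%.
Difference = 5.31 − 39.34 = -34.03 percentage points.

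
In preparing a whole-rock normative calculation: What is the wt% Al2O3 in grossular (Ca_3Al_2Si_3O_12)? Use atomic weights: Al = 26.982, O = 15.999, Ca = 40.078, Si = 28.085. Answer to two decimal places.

22.64 wt%

Formula mass = 450.441 g/mol.
2 Al → 1.0000 mol Al2O3 per formula unit; M(Al2O3) = 101.961, so Al2O3 mass = 101.961 g.
101.961/450.441 × 100 = 22.64 wt%.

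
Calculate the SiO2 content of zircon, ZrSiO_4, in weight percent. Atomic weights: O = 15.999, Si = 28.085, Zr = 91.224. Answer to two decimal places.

32.78 wt%

Formula mass = 183.305 g/mol.
1 Si → 1.0000 mol SiO2 per formula unit; M(SiO2) = 60.083, so SiO2 mass = 60.083 g.
60.083/183.305 × 100 = 32.78 wt%.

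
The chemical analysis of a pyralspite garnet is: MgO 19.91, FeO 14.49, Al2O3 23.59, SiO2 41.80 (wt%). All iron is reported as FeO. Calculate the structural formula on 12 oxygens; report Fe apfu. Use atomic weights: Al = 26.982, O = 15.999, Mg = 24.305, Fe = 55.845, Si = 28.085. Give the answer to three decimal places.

0.870 Fe apfu

19.91 wt% MgO ÷ 40.304 g/mol = 0.49400 mol, giving 0.49400 Mg and 0.49400 O.
14.49 wt% FeO ÷ 71.844 g/mol = 0.20169 mol, giving 0.20169 Fe and 0.20169 O.
23.59 wt% Al2O3 ÷ 101.961 g/mol = 0.23136 mol, giving 0.46272 Al and 0.69408 O.
41.80 wt% SiO2 ÷ 60.083 g/mol = 0.69570 mol, giving 0.69570 Si and 1.39140 O.
Oxygen sums to 2.78117; scaling by 12/2.78117 = 4.31473 puts the formula on 12 O.
Fe: 0.20169 × 4.31473 = 0.870 atoms per formula unit.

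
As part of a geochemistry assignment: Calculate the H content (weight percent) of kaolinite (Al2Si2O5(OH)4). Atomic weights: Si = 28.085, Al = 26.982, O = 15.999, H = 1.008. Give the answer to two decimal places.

1.56 weight percent

Molar mass of Al2Si2O5(OH)4: 2×26.982 + 2×28.085 + 9×15.999 + 4×1.008 = 258.157 g/mol.
Mass of H per formula unit: 4 × 1.008 = 4.032 g.
Weight fraction H = 4.032 / 258.157 = 0.0156.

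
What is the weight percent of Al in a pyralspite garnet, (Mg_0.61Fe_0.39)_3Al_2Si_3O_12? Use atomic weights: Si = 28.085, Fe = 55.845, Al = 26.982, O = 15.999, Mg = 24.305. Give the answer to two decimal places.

12.26 weight percent

Formula mass = 1.83×24.305 + 1.17×55.845 + 2×26.982 + 3×28.085 + 12×15.999 = 440.024 g/mol, of which 53.964 g is Al.
So Al makes up 53.964/440.024 = 0.1226 of the mass, i.e. 12.26%.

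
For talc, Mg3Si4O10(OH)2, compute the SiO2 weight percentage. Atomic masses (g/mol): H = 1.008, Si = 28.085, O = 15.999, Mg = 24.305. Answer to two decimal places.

M(Mg3Si4O10(OH)2) = 379.259 g/mol; M(SiO2) = 60.083 g/mol.
Moles SiO2 per formula unit = 4 Si ÷ 1 = 4.0000.
SiO2 fraction = (4.0000 × 60.083) / 379.259 = 240.332/379.259 = 0.6337.

63.37 wt%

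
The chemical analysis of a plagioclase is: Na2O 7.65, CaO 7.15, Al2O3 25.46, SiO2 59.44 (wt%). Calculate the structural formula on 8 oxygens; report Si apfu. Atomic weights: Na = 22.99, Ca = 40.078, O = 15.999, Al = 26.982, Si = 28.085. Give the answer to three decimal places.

2.657 Si apfu

Na2O: 7.65/61.979 = 0.12343 mol → 0.24686 mol Na, 0.12343 mol O.
CaO: 7.15/56.077 = 0.12750 mol → 0.12750 mol Ca, 0.12750 mol O.
Al2O3: 25.46/101.961 = 0.24970 mol → 0.49940 mol Al, 0.74910 mol O.
SiO2: 59.44/60.083 = 0.98930 mol → 0.98930 mol Si, 1.97860 mol O.
Total oxygen = 2.97863 mol. Normalization factor = 8/2.97863 = 2.68580.
Si per 8 O = 0.98930 × 2.68580 = 2.657.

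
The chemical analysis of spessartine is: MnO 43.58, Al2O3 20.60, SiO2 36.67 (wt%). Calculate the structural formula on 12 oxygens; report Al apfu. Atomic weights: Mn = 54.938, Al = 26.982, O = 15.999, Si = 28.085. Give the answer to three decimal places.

MnO: 43.58/70.937 = 0.61435 mol → 0.61435 mol Mn, 0.61435 mol O.
Al2O3: 20.60/101.961 = 0.20204 mol → 0.40408 mol Al, 0.60612 mol O.
SiO2: 36.67/60.083 = 0.61032 mol → 0.61032 mol Si, 1.22064 mol O.
Total oxygen = 2.44111 mol. Normalization factor = 12/2.44111 = 4.91580.
Al per 12 O = 0.40408 × 4.91580 = 1.986.

1.986 Al apfu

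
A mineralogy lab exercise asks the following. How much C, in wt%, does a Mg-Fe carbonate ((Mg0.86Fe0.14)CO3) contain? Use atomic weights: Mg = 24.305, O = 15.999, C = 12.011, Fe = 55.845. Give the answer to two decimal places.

13.54 wt%

Formula mass = 0.86*24.305 + 0.14*55.845 + 1*12.011 + 3*15.999 = 88.729 g/mol, of which 12.011 g is C.
So C makes up 12.011/88.729 = 0.1354 of the mass, i.e. 13.54%.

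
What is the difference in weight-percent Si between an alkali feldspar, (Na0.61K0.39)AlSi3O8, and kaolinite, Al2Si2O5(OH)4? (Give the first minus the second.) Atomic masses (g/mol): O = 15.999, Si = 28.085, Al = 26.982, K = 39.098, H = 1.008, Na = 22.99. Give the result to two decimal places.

9.62 percentage points

Si in (Na0.61K0.39)AlSi3O8: molar mass 268.501 g/mol; 3×28.085 = 84.255 g → 31.38 wt%.
Si in Al2Si2O5(OH)4: molar mass 258.157 g/mol; 2×28.085 = 56.170 g → 21.76 wt%.
Difference = 31.38 − 21.76 = 9.62 percentage points.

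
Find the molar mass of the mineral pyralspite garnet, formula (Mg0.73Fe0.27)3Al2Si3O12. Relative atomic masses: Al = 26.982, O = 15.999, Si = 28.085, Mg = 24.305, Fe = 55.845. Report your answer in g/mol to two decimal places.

428.67 g/mol

The formula mass is the sum 2.19(24.305) + 0.81(55.845) + 2(26.982) + 3(28.085) + 12(15.999).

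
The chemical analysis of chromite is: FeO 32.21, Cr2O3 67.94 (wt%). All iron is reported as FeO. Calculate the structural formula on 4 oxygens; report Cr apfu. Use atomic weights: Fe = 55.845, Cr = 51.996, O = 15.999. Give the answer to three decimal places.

FeO: 32.21/71.844 = 0.44833 mol → 0.44833 mol Fe, 0.44833 mol O.
Cr2O3: 67.94/151.989 = 0.44701 mol → 0.89402 mol Cr, 1.34103 mol O.
Total oxygen = 1.78936 mol. Normalization factor = 4/1.78936 = 2.23544.
Cr per 4 O = 0.89402 × 2.23544 = 1.999.

1.999 Cr apfu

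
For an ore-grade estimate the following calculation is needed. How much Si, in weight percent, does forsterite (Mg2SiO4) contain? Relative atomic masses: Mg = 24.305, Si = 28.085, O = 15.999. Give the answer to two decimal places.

19.96 weight percent

M(Mg2SiO4) = 140.691 g/mol.
Si contributes 1 × 28.085 = 28.085 g per mole.
28.085/140.691 = 0.1996 → 19.96%.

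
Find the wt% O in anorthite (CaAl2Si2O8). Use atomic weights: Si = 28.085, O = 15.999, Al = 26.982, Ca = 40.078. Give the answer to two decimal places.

Molar mass of CaAl2Si2O8: 1·40.078 + 2·26.982 + 2·28.085 + 8·15.999 = 278.204 g/mol.
Mass of O per formula unit: 8 × 15.999 = 127.992 g.
Weight fraction O = 127.992 / 278.204 = 0.4601.

46.01 mass %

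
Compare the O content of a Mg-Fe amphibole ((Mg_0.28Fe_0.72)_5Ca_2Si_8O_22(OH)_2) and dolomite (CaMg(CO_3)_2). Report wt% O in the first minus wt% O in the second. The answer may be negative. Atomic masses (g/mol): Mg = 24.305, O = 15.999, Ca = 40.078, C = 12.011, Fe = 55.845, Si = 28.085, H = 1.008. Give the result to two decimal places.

M((Mg_0.28Fe_0.72)_5Ca_2Si_8O_22(OH)_2) = 925.897 g/mol, so wt% O = 383.976/925.897 × 100 = 41.47%.
M(CaMg(CO_3)_2) = 184.399 g/mol, so wt% O = 95.994/184.399 × 100 = 52.06%.
41.47 − 52.06 = -10.59 pp.

-10.59 percentage points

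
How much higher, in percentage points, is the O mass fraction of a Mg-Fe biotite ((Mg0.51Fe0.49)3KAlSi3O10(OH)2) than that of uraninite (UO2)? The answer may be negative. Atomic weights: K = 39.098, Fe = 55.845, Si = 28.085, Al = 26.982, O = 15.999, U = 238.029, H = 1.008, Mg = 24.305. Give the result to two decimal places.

29.56 percentage points

M((Mg0.51Fe0.49)3KAlSi3O10(OH)2) = 463.618 g/mol, so wt% O = 191.988/463.618 × 100 = 41.41%.
M(UO2) = 270.027 g/mol, so wt% O = 31.998/270.027 × 100 = 11.85%.
41.41 − 11.85 = 29.56 pp.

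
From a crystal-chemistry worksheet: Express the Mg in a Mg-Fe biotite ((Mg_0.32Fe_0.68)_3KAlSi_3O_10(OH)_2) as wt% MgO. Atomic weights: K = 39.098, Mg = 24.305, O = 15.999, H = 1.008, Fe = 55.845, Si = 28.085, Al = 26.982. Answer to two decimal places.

8.03 wt%

M((Mg_0.32Fe_0.68)_3KAlSi_3O_10(OH)_2) = 481.596 g/mol; M(MgO) = 40.304 g/mol.
Moles MgO per formula unit = 0.96 Mg ÷ 1 = 0.9600.
MgO fraction = (0.9600 × 40.304) / 481.596 = 38.692/481.596 = 0.0803.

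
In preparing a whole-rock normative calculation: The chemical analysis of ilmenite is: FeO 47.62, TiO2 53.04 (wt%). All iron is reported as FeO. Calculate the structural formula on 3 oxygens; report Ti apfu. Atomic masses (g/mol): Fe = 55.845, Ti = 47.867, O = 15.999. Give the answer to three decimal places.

47.62 wt% FeO ÷ 71.844 g/mol = 0.66283 mol, giving 0.66283 Fe and 0.66283 O.
53.04 wt% TiO2 ÷ 79.865 g/mol = 0.66412 mol, giving 0.66412 Ti and 1.32824 O.
Oxygen sums to 1.99107; scaling by 3/1.99107 = 1.50673 puts the formula on 3 O.
Ti: 0.66412 × 1.50673 = 1.001 atoms per formula unit.

1.001 Ti apfu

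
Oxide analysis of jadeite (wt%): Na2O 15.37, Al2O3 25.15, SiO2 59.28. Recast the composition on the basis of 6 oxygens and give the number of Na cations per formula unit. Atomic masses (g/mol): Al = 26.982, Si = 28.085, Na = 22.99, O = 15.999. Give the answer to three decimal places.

1.005 Na apfu

Na2O: 15.37/61.979 = 0.24799 mol → 0.49598 mol Na, 0.24799 mol O.
Al2O3: 25.15/101.961 = 0.24666 mol → 0.49332 mol Al, 0.73998 mol O.
SiO2: 59.28/60.083 = 0.98664 mol → 0.98664 mol Si, 1.97328 mol O.
Total oxygen = 2.96125 mol. Normalization factor = 6/2.96125 = 2.02617.
Na per 6 O = 0.49598 × 2.02617 = 1.005.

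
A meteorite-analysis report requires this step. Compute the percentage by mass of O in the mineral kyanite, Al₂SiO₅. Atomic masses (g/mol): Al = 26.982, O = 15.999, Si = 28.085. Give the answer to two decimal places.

49.37 wt%

Formula mass = 2×26.982 + 1×28.085 + 5×15.999 = 162.044 g/mol, of which 79.995 g is O.
So O makes up 79.995/162.044 = 0.4937 of the mass, i.e. 49.37%.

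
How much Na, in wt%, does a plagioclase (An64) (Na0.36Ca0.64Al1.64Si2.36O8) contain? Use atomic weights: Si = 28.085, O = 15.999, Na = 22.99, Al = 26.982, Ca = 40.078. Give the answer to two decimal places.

M(Na0.36Ca0.64Al1.64Si2.36O8) = 272.449 g/mol.
Na contributes 0.36 × 22.99 = 8.276 g per mole.
8.276/272.449 = 0.0304 → 3.04%.

3.04 wt%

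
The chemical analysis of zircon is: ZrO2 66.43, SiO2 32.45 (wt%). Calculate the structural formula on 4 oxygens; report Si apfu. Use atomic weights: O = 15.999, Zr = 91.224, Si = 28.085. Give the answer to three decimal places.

ZrO2 (M=123.222): mol = 0.53911; Zr = 0.53911, O = 1.07822.
SiO2 (M=60.083): mol = 0.54009; Si = 0.54009, O = 1.08018.
ΣO = 2.15840; factor = 4/ΣO = 1.85322.
Si apfu = 0.54009 × 1.85322 = 1.001.

1.001 Si apfu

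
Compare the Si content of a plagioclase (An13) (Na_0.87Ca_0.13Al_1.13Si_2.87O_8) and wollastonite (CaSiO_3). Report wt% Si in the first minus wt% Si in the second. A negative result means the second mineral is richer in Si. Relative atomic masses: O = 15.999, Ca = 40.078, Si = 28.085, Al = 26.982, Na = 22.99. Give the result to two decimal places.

M(Na_0.87Ca_0.13Al_1.13Si_2.87O_8) = 264.297 g/mol, so wt% Si = 80.604/264.297 × 100 = 30.50%.
M(CaSiO_3) = 116.160 g/mol, so wt% Si = 28.085/116.160 × 100 = 24.18%.
30.50 − 24.18 = 6.32 pp.

6.32 percentage points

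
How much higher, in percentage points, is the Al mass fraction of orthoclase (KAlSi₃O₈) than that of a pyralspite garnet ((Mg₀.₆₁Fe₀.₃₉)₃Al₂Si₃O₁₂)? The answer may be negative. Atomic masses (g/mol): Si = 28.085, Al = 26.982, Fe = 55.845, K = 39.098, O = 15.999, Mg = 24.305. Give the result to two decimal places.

First mineral: 26.982 g Al in 278.327 g formula = 9.69 wt% Al.
Second mineral: 53.964 g Al in 440.024 g formula = 12.26 wt% Al.
9.69% − 12.26% gives a difference of -2.57 percentage points.

-2.57 percentage points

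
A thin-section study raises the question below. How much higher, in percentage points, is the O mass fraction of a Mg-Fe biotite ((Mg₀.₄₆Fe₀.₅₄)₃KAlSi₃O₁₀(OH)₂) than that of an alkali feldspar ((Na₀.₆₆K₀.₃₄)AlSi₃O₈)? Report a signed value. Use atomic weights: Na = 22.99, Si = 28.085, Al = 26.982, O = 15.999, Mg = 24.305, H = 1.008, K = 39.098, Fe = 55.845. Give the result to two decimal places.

First mineral: 191.988 g O in 468.349 g formula = 40.99 wt% O.
Second mineral: 127.992 g O in 267.696 g formula = 47.81 wt% O.
40.99% − 47.81% gives a difference of -6.82 percentage points.

-6.82 percentage points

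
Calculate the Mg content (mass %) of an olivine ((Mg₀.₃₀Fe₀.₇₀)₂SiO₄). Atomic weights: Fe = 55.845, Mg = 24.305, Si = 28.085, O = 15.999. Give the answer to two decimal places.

7.89 mass %

Molar mass of (Mg₀.₃₀Fe₀.₇₀)₂SiO₄: 0.60*24.305 + 1.40*55.845 + 1*28.085 + 4*15.999 = 184.847 g/mol.
Mass of Mg per formula unit: 0.60 × 24.305 = 14.583 g.
Weight fraction Mg = 14.583 / 184.847 = 0.0789.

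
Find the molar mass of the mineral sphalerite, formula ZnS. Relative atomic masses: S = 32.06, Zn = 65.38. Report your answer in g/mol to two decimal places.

97.44 g/mol

The formula mass is the sum 1·65.38 + 1·32.06.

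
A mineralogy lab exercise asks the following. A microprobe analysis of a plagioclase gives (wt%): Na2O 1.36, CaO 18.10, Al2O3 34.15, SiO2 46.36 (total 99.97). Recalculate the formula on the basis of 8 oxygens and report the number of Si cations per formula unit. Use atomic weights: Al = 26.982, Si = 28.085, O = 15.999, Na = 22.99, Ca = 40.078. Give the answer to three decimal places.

2.134 Si apfu

Na2O: 1.36/61.979 = 0.02194 mol → 0.04388 mol Na, 0.02194 mol O.
CaO: 18.10/56.077 = 0.32277 mol → 0.32277 mol Ca, 0.32277 mol O.
Al2O3: 34.15/101.961 = 0.33493 mol → 0.66986 mol Al, 1.00479 mol O.
SiO2: 46.36/60.083 = 0.77160 mol → 0.77160 mol Si, 1.54320 mol O.
Total oxygen = 2.89270 mol. Normalization factor = 8/2.89270 = 2.76558.
Si per 8 O = 0.77160 × 2.76558 = 2.134.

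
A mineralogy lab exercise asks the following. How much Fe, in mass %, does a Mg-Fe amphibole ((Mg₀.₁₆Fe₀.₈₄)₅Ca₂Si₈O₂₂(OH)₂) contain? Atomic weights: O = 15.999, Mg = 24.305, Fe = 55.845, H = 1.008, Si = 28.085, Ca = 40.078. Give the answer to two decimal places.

Molar mass of (Mg₀.₁₆Fe₀.₈₄)₅Ca₂Si₈O₂₂(OH)₂: 0.80·24.305 + 4.20·55.845 + 2·40.078 + 8·28.085 + 24·15.999 + 2·1.008 = 944.821 g/mol.
Mass of Fe per formula unit: 4.20 × 55.845 = 234.549 g.
Weight fraction Fe = 234.549 / 944.821 = 0.2482.

24.82 mass %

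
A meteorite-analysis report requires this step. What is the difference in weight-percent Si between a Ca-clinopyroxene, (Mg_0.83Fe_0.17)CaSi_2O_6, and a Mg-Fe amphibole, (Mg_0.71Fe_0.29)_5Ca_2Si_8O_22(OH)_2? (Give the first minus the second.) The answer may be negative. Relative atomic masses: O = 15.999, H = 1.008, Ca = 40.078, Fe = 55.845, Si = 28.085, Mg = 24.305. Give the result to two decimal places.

Si in (Mg_0.83Fe_0.17)CaSi_2O_6: molar mass 221.909 g/mol; 2×28.085 = 56.170 g → 25.31 wt%.
Si in (Mg_0.71Fe_0.29)_5Ca_2Si_8O_22(OH)_2: molar mass 858.086 g/mol; 8×28.085 = 224.680 g → 26.18 wt%.
Difference = 25.31 − 26.18 = -0.87 percentage points.

-0.87 percentage points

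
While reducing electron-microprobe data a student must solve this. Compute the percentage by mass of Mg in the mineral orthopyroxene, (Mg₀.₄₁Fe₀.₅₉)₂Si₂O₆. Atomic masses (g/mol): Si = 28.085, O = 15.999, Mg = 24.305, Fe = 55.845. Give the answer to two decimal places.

Molar mass of (Mg₀.₄₁Fe₀.₅₉)₂Si₂O₆: 0.82·24.305 + 1.18·55.845 + 2·28.085 + 6·15.999 = 237.991 g/mol.
Mass of Mg per formula unit: 0.82 × 24.305 = 19.930 g.
Weight fraction Mg = 19.930 / 237.991 = 0.0837.

8.37 weight percent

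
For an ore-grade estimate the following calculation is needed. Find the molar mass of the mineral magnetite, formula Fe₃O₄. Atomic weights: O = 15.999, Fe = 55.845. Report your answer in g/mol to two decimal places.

231.53 g/mol

M = 3×55.845 + 4×15.999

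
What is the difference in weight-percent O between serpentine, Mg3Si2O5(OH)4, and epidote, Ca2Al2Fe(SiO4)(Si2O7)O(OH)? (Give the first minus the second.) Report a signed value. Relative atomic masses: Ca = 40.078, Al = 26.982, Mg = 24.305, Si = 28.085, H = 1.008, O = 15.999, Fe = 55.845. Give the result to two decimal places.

8.92 percentage points

First mineral: 143.991 g O in 277.108 g formula = 51.96 wt% O.
Second mineral: 207.987 g O in 483.215 g formula = 43.04 wt% O.
51.96% − 43.04% gives a difference of 8.92 percentage points.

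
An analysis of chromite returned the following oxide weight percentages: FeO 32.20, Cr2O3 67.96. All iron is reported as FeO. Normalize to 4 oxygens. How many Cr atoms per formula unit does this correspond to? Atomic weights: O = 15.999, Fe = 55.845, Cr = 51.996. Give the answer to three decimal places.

1.999 Cr apfu

FeO: 32.20/71.844 = 0.44819 mol → 0.44819 mol Fe, 0.44819 mol O.
Cr2O3: 67.96/151.989 = 0.44714 mol → 0.89428 mol Cr, 1.34142 mol O.
Total oxygen = 1.78961 mol. Normalization factor = 4/1.78961 = 2.23512.
Cr per 4 O = 0.89428 × 2.23512 = 1.999.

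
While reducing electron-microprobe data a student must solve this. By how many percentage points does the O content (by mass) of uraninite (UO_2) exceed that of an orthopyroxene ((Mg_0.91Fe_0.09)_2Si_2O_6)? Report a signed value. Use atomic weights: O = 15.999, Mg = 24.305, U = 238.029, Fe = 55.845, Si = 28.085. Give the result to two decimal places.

-34.65 percentage points

O in UO_2: molar mass 270.027 g/mol; 2×15.999 = 31.998 g → 11.85 wt%.
O in (Mg_0.91Fe_0.09)_2Si_2O_6: molar mass 206.451 g/mol; 6×15.999 = 95.994 g → 46.50 wt%.
Difference = 11.85 − 46.50 = -34.65 percentage points.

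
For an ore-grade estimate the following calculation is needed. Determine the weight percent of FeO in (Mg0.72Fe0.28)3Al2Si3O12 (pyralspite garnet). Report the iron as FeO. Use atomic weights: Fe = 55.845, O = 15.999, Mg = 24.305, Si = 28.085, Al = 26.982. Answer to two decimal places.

M((Mg0.72Fe0.28)3Al2Si3O12) = 429.616 g/mol; M(FeO) = 71.844 g/mol.
Moles FeO per formula unit = 0.84 Fe ÷ 1 = 0.8400.
FeO fraction = (0.8400 × 71.844) / 429.616 = 60.349/429.616 = 0.1405.

14.05 wt%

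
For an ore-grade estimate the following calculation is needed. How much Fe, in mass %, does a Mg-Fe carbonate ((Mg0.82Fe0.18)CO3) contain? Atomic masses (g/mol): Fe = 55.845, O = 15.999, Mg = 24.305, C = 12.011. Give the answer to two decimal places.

11.17 mass %

M((Mg0.82Fe0.18)CO3) = 89.990 g/mol.
Fe contributes 0.18 × 55.845 = 10.052 g per mole.
10.052/89.990 = 0.1117 → 11.17%.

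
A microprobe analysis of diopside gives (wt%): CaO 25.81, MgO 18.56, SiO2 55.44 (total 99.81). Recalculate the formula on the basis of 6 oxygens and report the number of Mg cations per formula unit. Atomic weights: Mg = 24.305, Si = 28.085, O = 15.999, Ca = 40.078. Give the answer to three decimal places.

CaO: 25.81/56.077 = 0.46026 mol → 0.46026 mol Ca, 0.46026 mol O.
MgO: 18.56/40.304 = 0.46050 mol → 0.46050 mol Mg, 0.46050 mol O.
SiO2: 55.44/60.083 = 0.92272 mol → 0.92272 mol Si, 1.84544 mol O.
Total oxygen = 2.76620 mol. Normalization factor = 6/2.76620 = 2.16904.
Mg per 6 O = 0.46050 × 2.16904 = 0.999.

0.999 Mg apfu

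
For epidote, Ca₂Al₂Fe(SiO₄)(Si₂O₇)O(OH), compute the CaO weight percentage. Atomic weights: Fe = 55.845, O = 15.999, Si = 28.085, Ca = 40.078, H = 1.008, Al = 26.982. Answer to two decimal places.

Formula mass = 483.215 g/mol.
2 Ca → 2.0000 mol CaO per formula unit; M(CaO) = 56.077, so CaO mass = 112.154 g.
112.154/483.215 × 100 = 23.21 wt%.

23.21 wt%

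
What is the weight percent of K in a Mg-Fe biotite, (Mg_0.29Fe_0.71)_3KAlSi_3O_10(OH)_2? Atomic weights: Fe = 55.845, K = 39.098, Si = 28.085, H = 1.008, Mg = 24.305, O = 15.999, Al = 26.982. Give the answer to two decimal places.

8.07 weight percent

Formula mass = 0.87×24.305 + 2.13×55.845 + 1×39.098 + 1×26.982 + 3×28.085 + 12×15.999 + 2×1.008 = 484.434 g/mol, of which 39.098 g is K.
So K makes up 39.098/484.434 = 0.0807 of the mass, i.e. 8.07%.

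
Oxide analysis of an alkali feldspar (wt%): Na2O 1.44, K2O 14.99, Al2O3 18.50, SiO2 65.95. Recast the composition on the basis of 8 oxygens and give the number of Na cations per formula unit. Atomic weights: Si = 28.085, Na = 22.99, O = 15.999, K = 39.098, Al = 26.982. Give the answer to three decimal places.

1.44 wt% Na2O ÷ 61.979 g/mol = 0.02323 mol, giving 0.04646 Na and 0.02323 O.
14.99 wt% K2O ÷ 94.195 g/mol = 0.15914 mol, giving 0.31828 K and 0.15914 O.
18.50 wt% Al2O3 ÷ 101.961 g/mol = 0.18144 mol, giving 0.36288 Al and 0.54432 O.
65.95 wt% SiO2 ÷ 60.083 g/mol = 1.09765 mol, giving 1.09765 Si and 2.19530 O.
Oxygen sums to 2.92199; scaling by 8/2.92199 = 2.73786 puts the formula on 8 O.
Na: 0.04646 × 2.73786 = 0.127 atoms per formula unit.

0.127 Na apfu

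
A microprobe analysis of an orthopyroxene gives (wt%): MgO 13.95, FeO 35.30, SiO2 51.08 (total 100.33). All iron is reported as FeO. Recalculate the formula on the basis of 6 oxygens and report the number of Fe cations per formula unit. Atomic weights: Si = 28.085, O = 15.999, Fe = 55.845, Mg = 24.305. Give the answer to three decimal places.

13.95 wt% MgO ÷ 40.304 g/mol = 0.34612 mol, giving 0.34612 Mg and 0.34612 O.
35.30 wt% FeO ÷ 71.844 g/mol = 0.49134 mol, giving 0.49134 Fe and 0.49134 O.
51.08 wt% SiO2 ÷ 60.083 g/mol = 0.85016 mol, giving 0.85016 Si and 1.70032 O.
Oxygen sums to 2.53778; scaling by 6/2.53778 = 2.36427 puts the formula on 6 O.
Fe: 0.49134 × 2.36427 = 1.162 atoms per formula unit.

1.162 Fe apfu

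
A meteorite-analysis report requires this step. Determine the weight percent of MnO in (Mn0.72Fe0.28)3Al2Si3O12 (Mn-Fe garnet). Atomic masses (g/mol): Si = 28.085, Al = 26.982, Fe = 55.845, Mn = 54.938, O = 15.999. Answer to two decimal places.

Molar mass of (Mn0.72Fe0.28)3Al2Si3O12 = 2.16·54.938 + 0.84·55.845 + 2·26.982 + 3·28.085 + 12·15.999 = 495.783 g/mol.
Each formula unit contains 2.16 Mn, equivalent to 2.16/1 = 2.1600 mol MnO.
M(MnO) = 1×54.938 + 1×15.999 = 70.937 g/mol.
Mass of MnO per formula unit = 2.1600 × 70.937 = 153.224 g.
MnO wt% = 153.224 / 495.783 × 100 = 30.91%.

30.91 wt%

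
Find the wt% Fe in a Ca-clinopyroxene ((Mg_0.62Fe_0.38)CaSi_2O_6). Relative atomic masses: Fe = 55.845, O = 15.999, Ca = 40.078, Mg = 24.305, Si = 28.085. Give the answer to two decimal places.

M((Mg_0.62Fe_0.38)CaSi_2O_6) = 228.532 g/mol.
Fe contributes 0.38 × 55.845 = 21.221 g per mole.
21.221/228.532 = 0.0929 → 9.29%.

9.29 wt%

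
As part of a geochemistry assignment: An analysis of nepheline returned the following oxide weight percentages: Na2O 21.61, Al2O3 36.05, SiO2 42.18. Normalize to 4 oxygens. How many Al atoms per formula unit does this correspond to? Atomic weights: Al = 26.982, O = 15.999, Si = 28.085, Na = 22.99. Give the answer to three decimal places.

1.005 Al apfu

Na2O: 21.61/61.979 = 0.34867 mol → 0.69734 mol Na, 0.34867 mol O.
Al2O3: 36.05/101.961 = 0.35357 mol → 0.70714 mol Al, 1.06071 mol O.
SiO2: 42.18/60.083 = 0.70203 mol → 0.70203 mol Si, 1.40406 mol O.
Total oxygen = 2.81344 mol. Normalization factor = 4/2.81344 = 1.42175.
Al per 4 O = 0.70714 × 1.42175 = 1.005.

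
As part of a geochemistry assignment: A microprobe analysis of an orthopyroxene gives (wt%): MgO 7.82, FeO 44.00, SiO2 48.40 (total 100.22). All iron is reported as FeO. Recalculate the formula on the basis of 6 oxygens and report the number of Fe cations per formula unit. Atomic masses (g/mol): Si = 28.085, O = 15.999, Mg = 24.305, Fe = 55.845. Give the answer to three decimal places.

1.520 Fe apfu

MgO: 7.82/40.304 = 0.19403 mol → 0.19403 mol Mg, 0.19403 mol O.
FeO: 44.00/71.844 = 0.61244 mol → 0.61244 mol Fe, 0.61244 mol O.
SiO2: 48.40/60.083 = 0.80555 mol → 0.80555 mol Si, 1.61110 mol O.
Total oxygen = 2.41757 mol. Normalization factor = 6/2.41757 = 2.48183.
Fe per 6 O = 0.61244 × 2.48183 = 1.520.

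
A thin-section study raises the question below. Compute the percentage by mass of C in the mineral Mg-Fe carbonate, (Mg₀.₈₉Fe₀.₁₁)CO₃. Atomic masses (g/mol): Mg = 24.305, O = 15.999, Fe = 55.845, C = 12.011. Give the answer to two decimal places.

13.68 weight percent

Formula mass = 0.89·24.305 + 0.11·55.845 + 1·12.011 + 3·15.999 = 87.782 g/mol, of which 12.011 g is C.
So C makes up 12.011/87.782 = 0.1368 of the mass, i.e. 13.68%.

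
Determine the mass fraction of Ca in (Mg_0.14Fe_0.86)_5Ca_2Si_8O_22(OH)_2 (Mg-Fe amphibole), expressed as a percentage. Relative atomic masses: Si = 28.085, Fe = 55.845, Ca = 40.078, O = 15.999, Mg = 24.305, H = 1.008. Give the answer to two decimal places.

Molar mass of (Mg_0.14Fe_0.86)_5Ca_2Si_8O_22(OH)_2: 0.70·24.305 + 4.30·55.845 + 2·40.078 + 8·28.085 + 24·15.999 + 2·1.008 = 947.975 g/mol.
Mass of Ca per formula unit: 2 × 40.078 = 80.156 g.
Weight fraction Ca = 80.156 / 947.975 = 0.0846.

8.46 weight percent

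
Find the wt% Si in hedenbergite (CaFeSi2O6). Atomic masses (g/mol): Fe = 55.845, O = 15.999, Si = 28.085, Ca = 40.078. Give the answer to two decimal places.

M(CaFeSi2O6) = 248.087 g/mol.
Si contributes 2 × 28.085 = 56.170 g per mole.
56.170/248.087 = 0.2264 → 22.64%.

22.64 weight percent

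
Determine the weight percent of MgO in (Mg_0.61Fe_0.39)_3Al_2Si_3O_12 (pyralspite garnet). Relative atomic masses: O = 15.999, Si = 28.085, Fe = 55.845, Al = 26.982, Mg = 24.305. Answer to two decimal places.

16.76 wt%

Formula mass = 440.024 g/mol.
1.83 Mg → 1.8300 mol MgO per formula unit; M(MgO) = 40.304, so MgO mass = 73.756 g.
73.756/440.024 × 100 = 16.76 wt%.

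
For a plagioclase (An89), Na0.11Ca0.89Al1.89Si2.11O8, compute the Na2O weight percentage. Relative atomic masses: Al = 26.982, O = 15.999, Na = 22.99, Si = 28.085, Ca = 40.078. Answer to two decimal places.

Molar mass of Na0.11Ca0.89Al1.89Si2.11O8 = 0.11×22.99 + 0.89×40.078 + 1.89×26.982 + 2.11×28.085 + 8×15.999 = 276.446 g/mol.
Each formula unit contains 0.11 Na, equivalent to 0.11/2 = 0.0550 mol Na2O.
M(Na2O) = 2×22.99 + 1×15.999 = 61.979 g/mol.
Mass of Na2O per formula unit = 0.0550 × 61.979 = 3.409 g.
Na2O wt% = 3.409 / 276.446 × 100 = 1.23%.

1.23 wt%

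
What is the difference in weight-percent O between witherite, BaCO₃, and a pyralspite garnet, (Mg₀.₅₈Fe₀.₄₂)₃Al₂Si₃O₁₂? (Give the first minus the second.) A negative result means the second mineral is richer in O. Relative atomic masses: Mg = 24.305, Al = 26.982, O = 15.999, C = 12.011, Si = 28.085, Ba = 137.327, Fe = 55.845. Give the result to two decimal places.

O in BaCO₃: molar mass 197.335 g/mol; 3×15.999 = 47.997 g → 24.32 wt%.
O in (Mg₀.₅₈Fe₀.₄₂)₃Al₂Si₃O₁₂: molar mass 442.862 g/mol; 12×15.999 = 191.988 g → 43.35 wt%.
Difference = 24.32 − 43.35 = -19.03 percentage points.

-19.03 percentage points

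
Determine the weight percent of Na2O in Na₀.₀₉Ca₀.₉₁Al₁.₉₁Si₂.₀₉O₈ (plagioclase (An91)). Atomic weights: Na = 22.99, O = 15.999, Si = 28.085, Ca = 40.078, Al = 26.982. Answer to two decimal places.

Formula mass = 276.765 g/mol.
0.09 Na → 0.0450 mol Na2O per formula unit; M(Na2O) = 61.979, so Na2O mass = 2.789 g.
2.789/276.765 × 100 = 1.01 wt%.

1.01 wt%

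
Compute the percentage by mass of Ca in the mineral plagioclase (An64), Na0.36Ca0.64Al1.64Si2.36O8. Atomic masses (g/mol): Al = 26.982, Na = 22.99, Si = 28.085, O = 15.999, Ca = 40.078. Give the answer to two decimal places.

9.41 mass %

M(Na0.36Ca0.64Al1.64Si2.36O8) = 272.449 g/mol.
Ca contributes 0.64 × 40.078 = 25.650 g per mole.
25.650/272.449 = 0.0941 → 9.41%.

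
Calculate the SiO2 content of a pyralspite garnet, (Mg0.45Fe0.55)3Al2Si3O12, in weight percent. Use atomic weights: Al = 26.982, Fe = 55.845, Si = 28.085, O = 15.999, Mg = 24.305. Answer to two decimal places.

39.60 wt%

Formula mass = 455.163 g/mol.
3 Si → 3.0000 mol SiO2 per formula unit; M(SiO2) = 60.083, so SiO2 mass = 180.249 g.
180.249/455.163 × 100 = 39.60 wt%.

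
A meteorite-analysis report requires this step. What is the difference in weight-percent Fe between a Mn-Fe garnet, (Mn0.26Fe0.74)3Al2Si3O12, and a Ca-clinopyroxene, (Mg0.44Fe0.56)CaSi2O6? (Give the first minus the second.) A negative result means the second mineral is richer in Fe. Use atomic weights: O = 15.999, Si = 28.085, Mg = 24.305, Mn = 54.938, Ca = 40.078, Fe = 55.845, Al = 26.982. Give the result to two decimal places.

M((Mn0.26Fe0.74)3Al2Si3O12) = 497.035 g/mol, so wt% Fe = 123.976/497.035 × 100 = 24.94%.
M((Mg0.44Fe0.56)CaSi2O6) = 234.209 g/mol, so wt% Fe = 31.273/234.209 × 100 = 13.35%.
24.94 − 13.35 = 11.59 pp.

11.59 percentage points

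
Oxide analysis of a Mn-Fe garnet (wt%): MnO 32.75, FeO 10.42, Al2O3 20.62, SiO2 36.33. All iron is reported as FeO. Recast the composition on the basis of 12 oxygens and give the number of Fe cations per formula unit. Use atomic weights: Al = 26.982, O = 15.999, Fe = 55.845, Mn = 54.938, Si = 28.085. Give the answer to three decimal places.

32.75 wt% MnO ÷ 70.937 g/mol = 0.46168 mol, giving 0.46168 Mn and 0.46168 O.
10.42 wt% FeO ÷ 71.844 g/mol = 0.14504 mol, giving 0.14504 Fe and 0.14504 O.
20.62 wt% Al2O3 ÷ 101.961 g/mol = 0.20223 mol, giving 0.40446 Al and 0.60669 O.
36.33 wt% SiO2 ÷ 60.083 g/mol = 0.60466 mol, giving 0.60466 Si and 1.20932 O.
Oxygen sums to 2.42273; scaling by 12/2.42273 = 4.95309 puts the formula on 12 O.
Fe: 0.14504 × 4.95309 = 0.718 atoms per formula unit.

0.718 Fe apfu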